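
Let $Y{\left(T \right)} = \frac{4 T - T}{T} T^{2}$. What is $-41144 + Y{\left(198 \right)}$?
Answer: $76468$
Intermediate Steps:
$Y{\left(T \right)} = 3 T^{2}$ ($Y{\left(T \right)} = \frac{3 T}{T} T^{2} = 3 T^{2}$)
$-41144 + Y{\left(198 \right)} = -41144 + 3 \cdot 198^{2} = -41144 + 3 \cdot 39204 = -41144 + 117612 = 76468$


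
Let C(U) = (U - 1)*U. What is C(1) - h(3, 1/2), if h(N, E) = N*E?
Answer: -3/2 ≈ -1.5000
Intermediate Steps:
h(N, E) = E*N
C(U) = U*(-1 + U) (C(U) = (-1 + U)*U = U*(-1 + U))
C(1) - h(3, 1/2) = 1*(-1 + 1) - 3/2 = 1*0 - 3/2 = 0 - 1*3/2 = 0 - 3/2 = -3/2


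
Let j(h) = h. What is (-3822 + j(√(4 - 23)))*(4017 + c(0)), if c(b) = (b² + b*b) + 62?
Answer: -15589938 + 4079*I*√19 ≈ -1.559e+7 + 17780.0*I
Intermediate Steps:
c(b) = 62 + 2*b² (c(b) = (b² + b²) + 62 = 2*b² + 62 = 62 + 2*b²)
(-3822 + j(√(4 - 23)))*(4017 + c(0)) = (-3822 + √(4 - 23))*(4017 + (62 + 2*0²)) = (-3822 + √(-19))*(4017 + (62 + 2*0)) = (-3822 + I*√19)*(4017 + (62 + 0)) = (-3822 + I*√19)*(4017 + 62) = (-3822 + I*√19)*4079 = -15589938 + 4079*I*√19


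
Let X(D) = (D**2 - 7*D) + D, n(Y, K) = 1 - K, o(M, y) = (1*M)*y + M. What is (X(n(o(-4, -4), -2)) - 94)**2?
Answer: 10609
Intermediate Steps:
o(M, y) = M + M*y (o(M, y) = M*y + M = M + M*y)
X(D) = D**2 - 6*D
(X(n(o(-4, -4), -2)) - 94)**2 = ((1 - 1*(-2))*(-6 + (1 - 1*(-2))) - 94)**2 = ((1 + 2)*(-6 + (1 + 2)) - 94)**2 = (3*(-6 + 3) - 94)**2 = (3*(-3) - 94)**2 = (-9 - 94)**2 = (-103)**2 = 10609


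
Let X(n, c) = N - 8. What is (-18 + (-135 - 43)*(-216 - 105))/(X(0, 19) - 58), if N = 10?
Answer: -1020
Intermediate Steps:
X(n, c) = 2 (X(n, c) = 10 - 8 = 2)
(-18 + (-135 - 43)*(-216 - 105))/(X(0, 19) - 58) = (-18 + (-135 - 43)*(-216 - 105))/(2 - 58) = (-18 - 178*(-321))/(-56) = (-18 + 57138)*(-1/56) = 57120*(-1/56) = -1020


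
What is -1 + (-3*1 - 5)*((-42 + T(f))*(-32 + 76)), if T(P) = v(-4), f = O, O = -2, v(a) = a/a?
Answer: 14431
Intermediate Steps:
v(a) = 1
f = -2
T(P) = 1
-1 + (-3*1 - 5)*((-42 + T(f))*(-32 + 76)) = -1 + (-3*1 - 5)*((-42 + 1)*(-32 + 76)) = -1 + (-3 - 5)*(-41*44) = -1 - 8*(-1804) = -1 + 14432 = 14431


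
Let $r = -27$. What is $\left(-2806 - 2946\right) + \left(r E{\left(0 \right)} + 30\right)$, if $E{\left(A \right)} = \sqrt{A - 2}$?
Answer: $-5722 - 27 i \sqrt{2} \approx -5722.0 - 38.184 i$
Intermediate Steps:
$E{\left(A \right)} = \sqrt{-2 + A}$
$\left(-2806 - 2946\right) + \left(r E{\left(0 \right)} + 30\right) = \left(-2806 - 2946\right) + \left(- 27 \sqrt{-2 + 0} + 30\right) = -5752 + \left(- 27 \sqrt{-2} + 30\right) = -5752 + \left(- 27 i \sqrt{2} + 30\right) = -5752 + \left(30 - 27 i \sqrt{2}\right) = -5722 - 27 i \sqrt{2}$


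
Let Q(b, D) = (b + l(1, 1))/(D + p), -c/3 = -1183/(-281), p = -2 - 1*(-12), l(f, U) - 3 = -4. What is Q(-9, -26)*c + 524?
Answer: 1160207/2248 ≈ 516.11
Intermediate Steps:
l(f, U) = -1 (l(f, U) = 3 - 4 = -1)
p = 10 (p = -2 + 12 = 10)
c = -3549/281 (c = -(-3549)/(-281) = -(-3549)*(-1)/281 = -3*1183/281 = -3549/281 ≈ -12.630)
Q(b, D) = (-1 + b)/(10 + D) (Q(b, D) = (b - 1)/(D + 10) = (-1 + b)/(10 + D))
Q(-9, -26)*c + 524 = ((-1 - 9)/(10 - 26))*(-3549/281) + 524 = (-10/(-16))*(-3549/281) + 524 = -1/16*(-10)*(-3549/281) + 524 = (5/8)*(-3549/281) + 524 = -17745/2248 + 524 = 1160207/2248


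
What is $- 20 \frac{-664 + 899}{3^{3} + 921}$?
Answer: $- \frac{1175}{237} \approx -4.9578$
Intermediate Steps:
$- 20 \frac{-664 + 899}{3^{3} + 921} = - 20 \frac{235}{27 + 921} = - 20 \cdot \frac{235}{948} = - 20 \cdot 235 \cdot \frac{1}{948} = \left(-20\right) \frac{235}{948} = - \frac{1175}{237}$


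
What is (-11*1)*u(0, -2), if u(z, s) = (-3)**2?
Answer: -99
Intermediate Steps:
u(z, s) = 9
(-11*1)*u(0, -2) = -11*1*9 = -11*9 = -99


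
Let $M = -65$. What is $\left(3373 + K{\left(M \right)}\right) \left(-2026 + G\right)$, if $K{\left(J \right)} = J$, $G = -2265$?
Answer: $-14194628$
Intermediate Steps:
$\left(3373 + K{\left(M \right)}\right) \left(-2026 + G\right) = \left(3373 - 65\right) \left(-2026 - 2265\right) = 3308 \left(-4291\right) = -14194628$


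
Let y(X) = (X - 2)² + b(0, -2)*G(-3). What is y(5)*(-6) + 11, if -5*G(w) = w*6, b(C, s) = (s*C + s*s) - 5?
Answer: -107/5 ≈ -21.400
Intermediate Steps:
b(C, s) = -5 + s² + C*s (b(C, s) = (C*s + s²) - 5 = (s² + C*s) - 5 = -5 + s² + C*s)
G(w) = -6*w/5 (G(w) = -w*6/5 = -6*w/5)
y(X) = -18/5 + (-2 + X)² (y(X) = (X - 2)² + (-5 + (-2)² + 0*(-2))*(-6/5*(-3)) = (-2 + X)² + (-5 + 4 + 0)*(18/5) = (-2 + X)² - 1*18/5 = (-2 + X)² - 18/5 = -18/5 + (-2 + X)²)
y(5)*(-6) + 11 = (-18/5 + (-2 + 5)²)*(-6) + 11 = (-18/5 + 3²)*(-6) + 11 = (-18/5 + 9)*(-6) + 11 = (27/5)*(-6) + 11 = -162/5 + 11 = -107/5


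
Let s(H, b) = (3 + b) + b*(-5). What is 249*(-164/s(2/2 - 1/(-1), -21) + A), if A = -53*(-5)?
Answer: 1899953/29 ≈ 65516.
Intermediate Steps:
A = 265
s(H, b) = 3 - 4*b (s(H, b) = (3 + b) - 5*b = 3 - 4*b)
249*(-164/s(2/2 - 1/(-1), -21) + A) = 249*(-164/(3 - 4*(-21)) + 265) = 249*(-164/(3 + 84) + 265) = 249*(-164/87 + 265) = 249*(22891/87) = 1899953/29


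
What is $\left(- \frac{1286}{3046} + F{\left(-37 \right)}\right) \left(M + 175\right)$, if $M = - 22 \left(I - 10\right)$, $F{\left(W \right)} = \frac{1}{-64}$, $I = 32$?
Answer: $\frac{13186575}{97472} \approx 135.29$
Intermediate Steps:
$F{\left(W \right)} = - \frac{1}{64}$
$M = -484$ ($M = - 22 \left(32 - 10\right) = \left(-22\right) 22 = -484$)
$\left(- \frac{1286}{3046} + F{\left(-37 \right)}\right) \left(M + 175\right) = \left(- \frac{1286}{3046} - \frac{1}{64}\right) \left(-484 + 175\right) = \left(\left(-1286\right) \frac{1}{3046} - \frac{1}{64}\right) \left(-309\right) = \left(- \frac{643}{1523} - \frac{1}{64}\right) \left(-309\right) = \left(- \frac{42675}{97472}\right) \left(-309\right) = \frac{13186575}{97472}$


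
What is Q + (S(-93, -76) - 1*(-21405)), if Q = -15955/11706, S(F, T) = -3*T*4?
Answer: 261226847/11706 ≈ 22316.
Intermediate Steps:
S(F, T) = -12*T
Q = -15955/11706 (Q = -15955*1/11706 = -15955/11706 ≈ -1.3630)
Q + (S(-93, -76) - 1*(-21405)) = -15955/11706 + (-12*(-76) - 1*(-21405)) = -15955/11706 + (912 + 21405) = -15955/11706 + 22317 = 261226847/11706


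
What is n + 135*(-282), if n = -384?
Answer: -38454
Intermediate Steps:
n + 135*(-282) = -384 + 135*(-282) = -384 - 38070 = -38454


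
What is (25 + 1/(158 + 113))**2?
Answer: 45914176/73441 ≈ 625.18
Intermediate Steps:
(25 + 1/(158 + 113))**2 = (25 + 1/271)**2 = (6776/271)**2 = 45914176/73441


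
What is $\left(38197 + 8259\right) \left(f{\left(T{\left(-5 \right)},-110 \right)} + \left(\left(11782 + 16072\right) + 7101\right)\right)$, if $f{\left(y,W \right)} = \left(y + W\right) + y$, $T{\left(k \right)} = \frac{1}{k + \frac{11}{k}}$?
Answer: $\frac{14568717740}{9} \approx 1.6187 \cdot 10^{9}$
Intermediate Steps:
$f{\left(y,W \right)} = W + 2 y$ ($f{\left(y,W \right)} = \left(W + y\right) + y = W + 2 y$)
$\left(38197 + 8259\right) \left(f{\left(T{\left(-5 \right)},-110 \right)} + \left(\left(11782 + 16072\right) + 7101\right)\right) = \left(38197 + 8259\right) \left(\left(-110 + 2 \left(- \frac{5}{11 + \left(-5\right)^{2}}\right)\right) + \left(\left(11782 + 16072\right) + 7101\right)\right) = 46456 \left(\left(-110 + 2 \left(- \frac{5}{11 + 25}\right)\right) + \left(27854 + 7101\right)\right) = 46456 \left(\left(-110 + 2 \left(- \frac{5}{36}\right)\right) + 34955\right) = 46456 \left(\left(-110 - \frac{5}{18}\right) + 34955\right) = 46456 \left(- \frac{1985}{18} + 34955\right) = 46456 \cdot \frac{627205}{18} = \frac{14568717740}{9}$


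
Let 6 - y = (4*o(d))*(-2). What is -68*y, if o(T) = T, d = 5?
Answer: -3128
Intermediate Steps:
y = 46 (y = 6 - 4*5*(-2) = 6 - 20*(-2) = 6 - 1*(-40) = 6 + 40 = 46)
-68*y = -68*46 = -3128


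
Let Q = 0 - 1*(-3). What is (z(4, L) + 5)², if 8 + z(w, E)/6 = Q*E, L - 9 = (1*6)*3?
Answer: 196249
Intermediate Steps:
L = 27 (L = 9 + (1*6)*3 = 9 + 6*3 = 9 + 18 = 27)
Q = 3 (Q = 0 + 3 = 3)
z(w, E) = -48 + 18*E (z(w, E) = -48 + 6*(3*E) = -48 + 18*E)
(z(4, L) + 5)² = ((-48 + 18*27) + 5)² = ((-48 + 486) + 5)² = (438 + 5)² = 443² = 196249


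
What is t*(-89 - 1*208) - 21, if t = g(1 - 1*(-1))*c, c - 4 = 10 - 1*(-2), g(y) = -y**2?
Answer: 18987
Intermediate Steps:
c = 16 (c = 4 + (10 - 1*(-2)) = 4 + (10 + 2) = 4 + 12 = 16)
t = -64 (t = -(1 - 1*(-1))**2*16 = -(1 + 1)**2*16 = -1*2**2*16 = -1*4*16 = -4*16 = -64)
t*(-89 - 1*208) - 21 = -64*(-89 - 1*208) - 21 = -64*(-89 - 208) - 21 = -64*(-297) - 21 = 19008 - 21 = 18987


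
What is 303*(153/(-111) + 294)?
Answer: 3280581/37 ≈ 88664.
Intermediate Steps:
303*(153/(-111) + 294) = 303*(153*(-1/111) + 294) = 303*(-51/37 + 294) = 303*(10827/37) = 3280581/37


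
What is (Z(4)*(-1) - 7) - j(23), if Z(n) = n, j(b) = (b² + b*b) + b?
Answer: -1092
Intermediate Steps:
j(b) = b + 2*b² (j(b) = (b² + b²) + b = 2*b² + b = b + 2*b²)
(Z(4)*(-1) - 7) - j(23) = (4*(-1) - 7) - 23*(1 + 2*23) = (-4 - 7) - 23*(1 + 46) = -11 - 23*47 = -11 - 1*1081 = -11 - 1081 = -1092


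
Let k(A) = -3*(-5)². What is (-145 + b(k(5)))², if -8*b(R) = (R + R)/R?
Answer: 337561/16 ≈ 21098.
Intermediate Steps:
k(A) = -75 (k(A) = -3*25 = -75)
b(R) = -¼ (b(R) = -(R + R)/(8*R) = -2*R/(8*R) = -⅛*2 = -¼)
(-145 + b(k(5)))² = (-145 - ¼)² = (-581/4)² = 337561/16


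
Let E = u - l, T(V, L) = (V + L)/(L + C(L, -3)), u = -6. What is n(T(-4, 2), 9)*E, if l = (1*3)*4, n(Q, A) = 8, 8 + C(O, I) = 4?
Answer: -144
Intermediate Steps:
C(O, I) = -4 (C(O, I) = -8 + 4 = -4)
T(V, L) = (L + V)/(-4 + L) (T(V, L) = (V + L)/(L - 4) = (L + V)/(-4 + L))
l = 12 (l = 3*4 = 12)
E = -18 (E = -6 - 1*12 = -6 - 12 = -18)
n(T(-4, 2), 9)*E = 8*(-18) = -144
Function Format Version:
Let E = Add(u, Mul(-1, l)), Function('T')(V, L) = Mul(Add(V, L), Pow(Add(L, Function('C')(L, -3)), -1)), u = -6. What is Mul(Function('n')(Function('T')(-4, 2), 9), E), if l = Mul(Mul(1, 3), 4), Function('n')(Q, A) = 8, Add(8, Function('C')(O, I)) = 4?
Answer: -144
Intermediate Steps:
Function('C')(O, I) = -4 (Function('C')(O, I) = Add(-8, 4) = -4)
Function('T')(V, L) = Mul(Pow(Add(-4, L), -1), Add(L, V)) (Function('T')(V, L) = Mul(Add(V, L), Pow(Add(L, -4), -1)) = Mul(Add(L, V), Pow(Add(-4, L), -1)) = Mul(Pow(Add(-4, L), -1), Add(L, V)))
l = 12 (l = Mul(3, 4) = 12)
E = -18 (E = Add(-6, Mul(-1, 12)) = Add(-6, -12) = -18)
Mul(Function('n')(Function('T')(-4, 2), 9), E) = Mul(8, -18) = -144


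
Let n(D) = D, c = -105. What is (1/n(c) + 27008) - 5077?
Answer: 2302754/105 ≈ 21931.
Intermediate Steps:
(1/n(c) + 27008) - 5077 = (1/(-105) + 27008) - 5077 = (-1/105 + 27008) - 5077 = 2835839/105 - 5077 = 2302754/105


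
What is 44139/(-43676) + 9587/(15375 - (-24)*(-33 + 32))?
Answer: -258855977/670470276 ≈ -0.38608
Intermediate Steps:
44139/(-43676) + 9587/(15375 - (-24)*(-33 + 32)) = 44139*(-1/43676) + 9587/(15375 - (-24)*(-1)) = -44139/43676 + 9587/(15375 - 1*24) = -44139/43676 + 9587/(15375 - 24) = -44139/43676 + 9587/15351 = -258855977/670470276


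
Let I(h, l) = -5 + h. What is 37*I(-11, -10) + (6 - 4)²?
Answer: -588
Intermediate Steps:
37*I(-11, -10) + (6 - 4)² = 37*(-5 - 11) + (6 - 4)² = 37*(-16) + 2² = -592 + 4 = -588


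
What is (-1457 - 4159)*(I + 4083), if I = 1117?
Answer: -29203200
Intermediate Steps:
(-1457 - 4159)*(I + 4083) = (-1457 - 4159)*(1117 + 4083) = -5616*5200 = -29203200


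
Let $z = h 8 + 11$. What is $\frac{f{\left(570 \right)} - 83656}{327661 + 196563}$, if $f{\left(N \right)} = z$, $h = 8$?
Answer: $- \frac{83581}{524224} \approx -0.15944$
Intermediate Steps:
$z = 75$ ($z = 8 \cdot 8 + 11 = 64 + 11 = 75$)
$f{\left(N \right)} = 75$
$\frac{f{\left(570 \right)} - 83656}{327661 + 196563} = \frac{75 - 83656}{327661 + 196563} = - \frac{83581}{524224}$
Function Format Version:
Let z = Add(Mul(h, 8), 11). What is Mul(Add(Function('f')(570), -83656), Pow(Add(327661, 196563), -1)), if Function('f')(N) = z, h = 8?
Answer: Rational(-83581, 524224) ≈ -0.15944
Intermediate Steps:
z = 75 (z = Add(Mul(8, 8), 11) = Add(64, 11) = 75)
Function('f')(N) = 75
Mul(Add(Function('f')(570), -83656), Pow(Add(327661, 196563), -1)) = Mul(Add(75, -83656), Pow(Add(327661, 196563), -1)) = Mul(-83581, Pow(524224, -1)) = Mul(-83581, Rational(1, 524224)) = Rational(-83581, 524224)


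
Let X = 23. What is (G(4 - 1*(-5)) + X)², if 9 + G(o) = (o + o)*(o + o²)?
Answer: 2669956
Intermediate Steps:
G(o) = -9 + 2*o*(o + o²) (G(o) = -9 + (o + o)*(o + o²) = -9 + (2*o)*(o + o²) = -9 + 2*o*(o + o²))
(G(4 - 1*(-5)) + X)² = ((-9 + 2*(4 - 1*(-5))² + 2*(4 - 1*(-5))³) + 23)² = ((-9 + 2*(4 + 5)² + 2*(4 + 5)³) + 23)² = ((-9 + 2*9² + 2*9³) + 23)² = ((-9 + 2*81 + 2*729) + 23)² = ((-9 + 162 + 1458) + 23)² = (1611 + 23)² = 1634² = 2669956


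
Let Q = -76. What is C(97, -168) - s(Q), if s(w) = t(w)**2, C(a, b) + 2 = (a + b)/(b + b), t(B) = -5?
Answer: -9001/336 ≈ -26.789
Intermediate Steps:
C(a, b) = -2 + (a + b)/(2*b) (C(a, b) = -2 + (a + b)/(b + b) = -2 + (a + b)/((2*b)) = -2 + (a + b)*(1/(2*b)) = -2 + (a + b)/(2*b))
s(w) = 25 (s(w) = (-5)**2 = 25)
C(97, -168) - s(Q) = (1/2)*(97 - 3*(-168))/(-168) - 1*25 = (1/2)*(-1/168)*(97 + 504) - 25 = (1/2)*(-1/168)*601 - 25 = -601/336 - 25 = -9001/336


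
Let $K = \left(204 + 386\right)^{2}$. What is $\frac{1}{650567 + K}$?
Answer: $\frac{1}{998667} \approx 1.0013 \cdot 10^{-6}$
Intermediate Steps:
$K = 348100$ ($K = 590^{2} = 348100$)
$\frac{1}{650567 + K} = \frac{1}{650567 + 348100} = \frac{1}{998667}$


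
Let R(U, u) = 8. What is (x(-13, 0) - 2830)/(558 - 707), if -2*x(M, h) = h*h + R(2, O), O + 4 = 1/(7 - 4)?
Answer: 2834/149 ≈ 19.020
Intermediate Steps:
O = -11/3 (O = -4 + 1/(7 - 4) = -4 + 1/3 = -4 + ⅓ = -11/3 ≈ -3.6667)
x(M, h) = -4 - h²/2 (x(M, h) = -(h*h + 8)/2 = -(h² + 8)/2 = -(8 + h²)/2 = -4 - h²/2)
(x(-13, 0) - 2830)/(558 - 707) = ((-4 - ½*0²) - 2830)/(558 - 707) = ((-4 - ½*0) - 2830)/(-149) = ((-4 + 0) - 2830)*(-1/149) = (-4 - 2830)*(-1/149) = -2834*(-1/149) = 2834/149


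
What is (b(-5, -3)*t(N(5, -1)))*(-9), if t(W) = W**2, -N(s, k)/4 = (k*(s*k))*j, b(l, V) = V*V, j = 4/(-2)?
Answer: -129600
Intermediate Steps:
j = -2 (j = 4*(-1/2) = -2)
b(l, V) = V**2
N(s, k) = 8*s*k**2 (N(s, k) = -4*k*(s*k)*(-2) = -4*k*(k*s)*(-2) = -4*s*k**2*(-2) = -(-8)*s*k**2 = 8*s*k**2)
(b(-5, -3)*t(N(5, -1)))*(-9) = ((-3)**2*(8*5*(-1)**2)**2)*(-9) = (9*(8*5*1)**2)*(-9) = (9*40**2)*(-9) = (9*1600)*(-9) = 14400*(-9) = -129600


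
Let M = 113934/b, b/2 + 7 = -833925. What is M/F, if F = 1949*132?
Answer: -18989/71514672592 ≈ -2.6553e-7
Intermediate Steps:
b = -1667864 (b = -14 + 2*(-833925) = -14 - 1667850 = -1667864)
M = -56967/833932 (M = 113934/(-1667864) = 113934*(-1/1667864) = -56967/833932 ≈ -0.068311)
F = 257268
M/F = -56967/833932/257268 = -56967/833932*1/257268 = -18989/71514672592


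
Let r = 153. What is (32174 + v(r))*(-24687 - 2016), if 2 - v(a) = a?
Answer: -855110169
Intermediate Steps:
v(a) = 2 - a
(32174 + v(r))*(-24687 - 2016) = (32174 + (2 - 1*153))*(-24687 - 2016) = (32174 + (2 - 153))*(-26703) = (32174 - 151)*(-26703) = 32023*(-26703) = -855110169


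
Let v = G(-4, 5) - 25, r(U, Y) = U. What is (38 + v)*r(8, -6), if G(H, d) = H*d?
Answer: -56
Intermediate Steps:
v = -45 (v = -4*5 - 25 = -20 - 25 = -45)
(38 + v)*r(8, -6) = (38 - 45)*8 = -7*8 = -56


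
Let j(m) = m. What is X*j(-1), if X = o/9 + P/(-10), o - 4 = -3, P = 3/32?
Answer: -293/2880 ≈ -0.10174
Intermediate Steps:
P = 3/32 (P = 3*(1/32) = 3/32 ≈ 0.093750)
o = 1 (o = 4 - 3 = 1)
X = 293/2880 (X = 1/9 + (3/32)/(-10) = 1*(⅑) + (3/32)*(-⅒) = ⅑ - 3/320 = 293/2880 ≈ 0.10174)
X*j(-1) = (293/2880)*(-1) = -293/2880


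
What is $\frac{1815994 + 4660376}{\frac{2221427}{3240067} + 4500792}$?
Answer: $\frac{196110959970}{136288503313} \approx 1.4389$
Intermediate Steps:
$\frac{1815994 + 4660376}{\frac{2221427}{3240067} + 4500792} = \frac{6476370}{2221427 \cdot \frac{1}{3240067} + 4500792} = \frac{6476370}{\frac{20761}{30281} + 4500792} = \frac{6476370}{\frac{136288503313}{30281}} = 6476370 \cdot \frac{30281}{136288503313} = \frac{196110959970}{136288503313}$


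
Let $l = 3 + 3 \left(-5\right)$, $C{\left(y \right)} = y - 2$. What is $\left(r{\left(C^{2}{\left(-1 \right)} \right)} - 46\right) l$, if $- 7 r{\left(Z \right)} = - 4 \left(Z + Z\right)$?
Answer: $\frac{3000}{7} \approx 428.57$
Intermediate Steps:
$C{\left(y \right)} = -2 + y$
$r{\left(Z \right)} = \frac{8 Z}{7}$ ($r{\left(Z \right)} = - \frac{\left(-4\right) \left(Z + Z\right)}{7} = - \frac{\left(-4\right) 2 Z}{7} = - \frac{\left(-8\right) Z}{7} = \frac{8 Z}{7}$)
$l = -12$ ($l = 3 - 15 = -12$)
$\left(r{\left(C^{2}{\left(-1 \right)} \right)} - 46\right) l = \left(\frac{8 \left(-2 - 1\right)^{2}}{7} - 46\right) \left(-12\right) = \left(\frac{8 \left(-3\right)^{2}}{7} - 46\right) \left(-12\right) = \left(\frac{8}{7} \cdot 9 - 46\right) \left(-12\right) = \left(\frac{72}{7} - 46\right) \left(-12\right) = \left(- \frac{250}{7}\right) \left(-12\right) = \frac{3000}{7}$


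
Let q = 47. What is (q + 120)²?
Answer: 27889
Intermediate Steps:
(q + 120)² = (47 + 120)² = 167² = 27889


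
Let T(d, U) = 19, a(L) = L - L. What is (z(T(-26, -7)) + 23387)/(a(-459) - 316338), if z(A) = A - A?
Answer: -23387/316338 ≈ -0.073930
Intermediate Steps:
a(L) = 0
z(A) = 0
(z(T(-26, -7)) + 23387)/(a(-459) - 316338) = (0 + 23387)/(0 - 316338) = 23387/(-316338) = 23387*(-1/316338) = -23387/316338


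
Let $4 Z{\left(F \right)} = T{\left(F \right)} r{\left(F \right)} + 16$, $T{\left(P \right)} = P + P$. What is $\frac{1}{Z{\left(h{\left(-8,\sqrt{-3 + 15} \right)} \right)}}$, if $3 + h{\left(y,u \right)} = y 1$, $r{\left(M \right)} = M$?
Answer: $\frac{2}{129} \approx 0.015504$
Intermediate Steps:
$T{\left(P \right)} = 2 P$
$h{\left(y,u \right)} = -3 + y$ ($h{\left(y,u \right)} = -3 + y 1 = -3 + y$)
$Z{\left(F \right)} = 4 + \frac{F^{2}}{2}$ ($Z{\left(F \right)} = \frac{2 F F + 16}{4} = \frac{2 F^{2} + 16}{4} = \frac{16 + 2 F^{2}}{4} = 4 + \frac{F^{2}}{2}$)
$\frac{1}{Z{\left(h{\left(-8,\sqrt{-3 + 15} \right)} \right)}} = \frac{1}{4 + \frac{\left(-3 - 8\right)^{2}}{2}} = \frac{1}{4 + \frac{\left(-11\right)^{2}}{2}} = \frac{1}{4 + \frac{1}{2} \cdot 121} = \frac{1}{4 + \frac{121}{2}} = \frac{1}{\frac{129}{2}} = \frac{2}{129}$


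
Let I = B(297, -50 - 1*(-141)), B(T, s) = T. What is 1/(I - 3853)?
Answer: -1/3556 ≈ -0.00028121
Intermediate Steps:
I = 297
1/(I - 3853) = 1/(297 - 3853) = 1/(-3556) = -1/3556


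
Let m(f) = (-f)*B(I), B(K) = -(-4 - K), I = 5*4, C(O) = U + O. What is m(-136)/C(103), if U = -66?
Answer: 3264/37 ≈ 88.216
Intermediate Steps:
C(O) = -66 + O
I = 20
B(K) = 4 + K
m(f) = -24*f (m(f) = (-f)*(4 + 20) = -f*24 = -24*f)
m(-136)/C(103) = (-24*(-136))/(-66 + 103) = 3264/37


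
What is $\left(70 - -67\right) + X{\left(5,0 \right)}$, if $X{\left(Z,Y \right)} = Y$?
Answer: $137$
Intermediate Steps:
$\left(70 - -67\right) + X{\left(5,0 \right)} = \left(70 - -67\right) + 0 = \left(70 + 67\right) + 0 = 137 + 0 = 137$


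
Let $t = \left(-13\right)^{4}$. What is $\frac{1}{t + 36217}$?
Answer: $\frac{1}{64778} \approx 1.5437 \cdot 10^{-5}$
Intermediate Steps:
$t = 28561$
$\frac{1}{t + 36217} = \frac{1}{28561 + 36217} = \frac{1}{64778}$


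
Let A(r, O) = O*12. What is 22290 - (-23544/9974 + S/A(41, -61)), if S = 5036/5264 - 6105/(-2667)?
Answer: 222964832808559/10001847408 ≈ 22292.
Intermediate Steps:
S = 542473/167132 (S = 5036*(1/5264) - 6105*(-1/2667) = 1259/1316 + 2035/889 = 542473/167132 ≈ 3.2458)
A(r, O) = 12*O
22290 - (-23544/9974 + S/A(41, -61)) = 22290 - (-23544/9974 + 542473/(167132*((12*(-61))))) = 22290 - (-23544*1/9974 + (542473/167132)/(-732)) = 22290 - (-11772/4987 + (542473/167132)*(-1/732)) = 22290 - (-11772/4987 - 8893/2005584) = 22290 - 1*(-23654084239/10001847408) = 22290 + 23654084239/10001847408 = 222964832808559/10001847408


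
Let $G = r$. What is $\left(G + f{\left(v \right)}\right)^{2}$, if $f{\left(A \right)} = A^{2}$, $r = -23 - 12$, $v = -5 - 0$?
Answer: $100$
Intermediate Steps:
$v = -5$ ($v = -5 + 0 = -5$)
$r = -35$
$G = -35$
$\left(G + f{\left(v \right)}\right)^{2} = \left(-35 + \left(-5\right)^{2}\right)^{2} = \left(-35 + 25\right)^{2} = \left(-10\right)^{2} = 100$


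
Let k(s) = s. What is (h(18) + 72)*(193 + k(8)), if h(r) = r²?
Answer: 79596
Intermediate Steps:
(h(18) + 72)*(193 + k(8)) = (18² + 72)*(193 + 8) = (324 + 72)*201 = 396*201 = 79596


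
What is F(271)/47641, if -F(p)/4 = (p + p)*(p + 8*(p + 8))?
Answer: -5426504/47641 ≈ -113.90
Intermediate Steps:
F(p) = -8*p*(64 + 9*p) (F(p) = -4*(p + p)*(p + 8*(p + 8)) = -4*2*p*(p + 8*(8 + p)) = -4*2*p*(p + (64 + 8*p)) = -4*2*p*(64 + 9*p) = -8*p*(64 + 9*p))
F(271)/47641 = -8*271*(64 + 9*271)/47641 = -8*271*(64 + 2439)*(1/47641) = -8*271*2503*(1/47641) = -5426504*1/47641 = -5426504/47641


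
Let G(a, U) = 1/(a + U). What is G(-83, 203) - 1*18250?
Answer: -2189999/120 ≈ -18250.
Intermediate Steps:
G(a, U) = 1/(U + a)
G(-83, 203) - 1*18250 = 1/(203 - 83) - 1*18250 = 1/120 - 18250 = -2189999/120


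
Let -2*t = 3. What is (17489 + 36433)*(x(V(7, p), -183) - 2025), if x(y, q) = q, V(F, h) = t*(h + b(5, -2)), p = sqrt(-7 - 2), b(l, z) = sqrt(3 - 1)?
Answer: -119059776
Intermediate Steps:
t = -3/2 (t = -1/2*3 = -3/2 ≈ -1.5000)
b(l, z) = sqrt(2)
p = 3*I (p = sqrt(-9) = 3*I ≈ 3.0*I)
V(F, h) = -3*h/2 - 3*sqrt(2)/2 (V(F, h) = -3*(h + sqrt(2))/2 = -3*h/2 - 3*sqrt(2)/2)
(17489 + 36433)*(x(V(7, p), -183) - 2025) = (17489 + 36433)*(-183 - 2025) = 53922*(-2208) = -119059776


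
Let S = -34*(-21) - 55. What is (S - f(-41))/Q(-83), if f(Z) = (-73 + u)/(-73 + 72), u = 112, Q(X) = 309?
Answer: 698/309 ≈ 2.2589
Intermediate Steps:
S = 659 (S = 714 - 55 = 659)
f(Z) = -39 (f(Z) = (-73 + 112)/(-73 + 72) = 39/(-1) = 39*(-1) = -39)
(S - f(-41))/Q(-83) = (659 - 1*(-39))/309 = (659 + 39)*(1/309) = 698*(1/309) = 698/309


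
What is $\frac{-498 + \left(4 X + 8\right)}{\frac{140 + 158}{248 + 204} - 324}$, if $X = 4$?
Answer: $\frac{1356}{925} \approx 1.4659$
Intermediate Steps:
$\frac{-498 + \left(4 X + 8\right)}{\frac{140 + 158}{248 + 204} - 324} = \frac{-498 + \left(4 \cdot 4 + 8\right)}{\frac{140 + 158}{248 + 204} - 324} = \frac{-498 + \left(16 + 8\right)}{\frac{298}{452} - 324} = \frac{-498 + 24}{298 \cdot \frac{1}{452} - 324} = - \frac{474}{\frac{149}{226} - 324} = - \frac{474}{- \frac{73075}{226}} = \left(-474\right) \left(- \frac{226}{73075}\right) = \frac{1356}{925}$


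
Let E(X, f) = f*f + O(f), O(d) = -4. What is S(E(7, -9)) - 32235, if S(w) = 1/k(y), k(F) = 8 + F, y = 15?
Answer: -741404/23 ≈ -32235.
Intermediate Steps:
E(X, f) = -4 + f² (E(X, f) = f*f - 4 = f² - 4 = -4 + f²)
S(w) = 1/23 (S(w) = 1/(8 + 15) = 1/23)
S(E(7, -9)) - 32235 = 1/23 - 32235 = -741404/23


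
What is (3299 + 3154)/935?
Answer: 6453/935 ≈ 6.9016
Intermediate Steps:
(3299 + 3154)/935 = 6453*(1/935) = 6453/935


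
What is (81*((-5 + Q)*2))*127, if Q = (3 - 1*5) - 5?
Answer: -246888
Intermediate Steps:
Q = -7 (Q = (3 - 5) - 5 = -2 - 5 = -7)
(81*((-5 + Q)*2))*127 = (81*((-5 - 7)*2))*127 = (81*(-12*2))*127 = (81*(-24))*127 = -1944*127 = -246888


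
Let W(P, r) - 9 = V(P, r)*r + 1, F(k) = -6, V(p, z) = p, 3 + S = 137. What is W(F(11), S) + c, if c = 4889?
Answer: 4095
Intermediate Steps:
S = 134 (S = -3 + 137 = 134)
W(P, r) = 10 + P*r (W(P, r) = 9 + (P*r + 1) = 9 + (1 + P*r) = 10 + P*r)
W(F(11), S) + c = (10 - 6*134) + 4889 = (10 - 804) + 4889 = -794 + 4889 = 4095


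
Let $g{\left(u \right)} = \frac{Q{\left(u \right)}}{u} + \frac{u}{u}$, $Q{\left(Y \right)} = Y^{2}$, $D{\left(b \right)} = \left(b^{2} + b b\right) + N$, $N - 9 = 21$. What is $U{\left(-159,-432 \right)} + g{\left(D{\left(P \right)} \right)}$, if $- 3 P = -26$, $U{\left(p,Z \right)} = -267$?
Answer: $- \frac{772}{9} \approx -85.778$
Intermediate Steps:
$N = 30$ ($N = 9 + 21 = 30$)
$P = \frac{26}{3}$ ($P = \left(- \frac{1}{3}\right) \left(-26\right) = \frac{26}{3} \approx 8.6667$)
$D{\left(b \right)} = 30 + 2 b^{2}$ ($D{\left(b \right)} = \left(b^{2} + b b\right) + 30 = \left(b^{2} + b^{2}\right) + 30 = 2 b^{2} + 30 = 30 + 2 b^{2}$)
$g{\left(u \right)} = 1 + u$ ($g{\left(u \right)} = \frac{u^{2}}{u} + \frac{u}{u} = u + 1 = 1 + u$)
$U{\left(-159,-432 \right)} + g{\left(D{\left(P \right)} \right)} = -267 + \left(1 + \left(30 + 2 \left(\frac{26}{3}\right)^{2}\right)\right) = -267 + \left(1 + \left(30 + 2 \cdot \frac{676}{9}\right)\right) = -267 + \left(1 + \left(30 + \frac{1352}{9}\right)\right) = -267 + \left(1 + \frac{1622}{9}\right) = -267 + \frac{1631}{9} = - \frac{772}{9}$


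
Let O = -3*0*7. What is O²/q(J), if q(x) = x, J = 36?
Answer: 0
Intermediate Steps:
O = 0 (O = 0*7 = 0)
O²/q(J) = 0²/36 = 0*(1/36) = 0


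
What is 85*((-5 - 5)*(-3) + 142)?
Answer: 14620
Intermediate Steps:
85*((-5 - 5)*(-3) + 142) = 85*(-10*(-3) + 142) = 85*(30 + 142) = 85*172 = 14620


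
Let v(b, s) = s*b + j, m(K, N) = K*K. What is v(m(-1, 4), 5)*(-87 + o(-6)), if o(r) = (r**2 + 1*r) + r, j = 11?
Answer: -1008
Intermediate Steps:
m(K, N) = K**2
o(r) = r**2 + 2*r (o(r) = (r**2 + r) + r = (r + r**2) + r = r**2 + 2*r)
v(b, s) = 11 + b*s (v(b, s) = s*b + 11 = b*s + 11 = 11 + b*s)
v(m(-1, 4), 5)*(-87 + o(-6)) = (11 + (-1)**2*5)*(-87 - 6*(2 - 6)) = (11 + 1*5)*(-87 - 6*(-4)) = (11 + 5)*(-87 + 24) = 16*(-63) = -1008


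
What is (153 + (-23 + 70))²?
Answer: 40000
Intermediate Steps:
(153 + (-23 + 70))² = (153 + 47)² = 200² = 40000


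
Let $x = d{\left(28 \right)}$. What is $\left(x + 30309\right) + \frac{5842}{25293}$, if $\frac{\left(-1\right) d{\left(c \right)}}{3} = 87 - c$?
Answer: $\frac{762134518}{25293} \approx 30132.0$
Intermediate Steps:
$d{\left(c \right)} = -261 + 3 c$ ($d{\left(c \right)} = - 3 \left(87 - c\right) = -261 + 3 c$)
$x = -177$ ($x = -261 + 3 \cdot 28 = -261 + 84 = -177$)
$\left(x + 30309\right) + \frac{5842}{25293} = \left(-177 + 30309\right) + \frac{5842}{25293} = 30132 + 5842 \cdot \frac{1}{25293} = 30132 + \frac{5842}{25293} = \frac{762134518}{25293}$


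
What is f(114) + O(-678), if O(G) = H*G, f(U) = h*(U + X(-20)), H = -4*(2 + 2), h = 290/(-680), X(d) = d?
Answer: 367469/34 ≈ 10808.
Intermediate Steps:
h = -29/68 (h = 290*(-1/680) = -29/68 ≈ -0.42647)
H = -16 (H = -4*4 = -16)
f(U) = 145/17 - 29*U/68 (f(U) = -29*(U - 20)/68 = -29*(-20 + U)/68 = 145/17 - 29*U/68)
O(G) = -16*G
f(114) + O(-678) = (145/17 - 29/68*114) - 16*(-678) = (145/17 - 1653/34) + 10848 = -1363/34 + 10848 = 367469/34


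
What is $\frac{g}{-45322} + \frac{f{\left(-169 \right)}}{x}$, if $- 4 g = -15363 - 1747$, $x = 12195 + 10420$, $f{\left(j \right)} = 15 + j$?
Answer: $- \frac{207430501}{2049914060} \approx -0.10119$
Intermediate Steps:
$x = 22615$
$g = \frac{8555}{2}$ ($g = - \frac{-15363 - 1747}{4} = \left(- \frac{1}{4}\right) \left(-17110\right) = \frac{8555}{2} \approx 4277.5$)
$\frac{g}{-45322} + \frac{f{\left(-169 \right)}}{x} = \frac{8555}{2 \left(-45322\right)} + \frac{15 - 169}{22615} = \frac{8555}{2} \left(- \frac{1}{45322}\right) - \frac{154}{22615} = - \frac{8555}{90644} - \frac{154}{22615} = - \frac{207430501}{2049914060}$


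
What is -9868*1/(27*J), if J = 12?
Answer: -2467/81 ≈ -30.457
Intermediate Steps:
-9868*1/(27*J) = -9868/(12*27) = -9868/324 = -9868*1/324 = -2467/81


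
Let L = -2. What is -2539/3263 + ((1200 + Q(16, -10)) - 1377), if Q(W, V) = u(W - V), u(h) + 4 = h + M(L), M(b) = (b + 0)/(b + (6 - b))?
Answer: -1528175/9789 ≈ -156.11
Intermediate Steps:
M(b) = b/6
u(h) = -13/3 + h (u(h) = -4 + (h + (⅙)*(-2)) = -4 + (h - ⅓) = -4 + (-⅓ + h) = -13/3 + h)
Q(W, V) = -13/3 + W - V (Q(W, V) = -13/3 + (W - V) = -13/3 + W - V)
-2539/3263 + ((1200 + Q(16, -10)) - 1377) = -2539/3263 + ((1200 + (-13/3 + 16 - 1*(-10))) - 1377) = -2539*1/3263 + ((1200 + (-13/3 + 16 + 10)) - 1377) = -2539/3263 + ((1200 + 65/3) - 1377) = -2539/3263 + (3665/3 - 1377) = -2539/3263 - 466/3 = -1528175/9789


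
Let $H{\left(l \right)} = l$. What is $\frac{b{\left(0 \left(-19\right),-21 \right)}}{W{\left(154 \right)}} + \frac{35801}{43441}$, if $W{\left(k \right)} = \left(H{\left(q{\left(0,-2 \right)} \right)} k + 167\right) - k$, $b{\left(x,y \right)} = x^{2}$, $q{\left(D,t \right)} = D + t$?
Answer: $\frac{35801}{43441} \approx 0.82413$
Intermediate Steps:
$W{\left(k \right)} = 167 - 3 k$ ($W{\left(k \right)} = \left(\left(0 - 2\right) k + 167\right) - k = \left(- 2 k + 167\right) - k = \left(167 - 2 k\right) - k = 167 - 3 k$)
$\frac{b{\left(0 \left(-19\right),-21 \right)}}{W{\left(154 \right)}} + \frac{35801}{43441} = \frac{\left(0 \left(-19\right)\right)^{2}}{167 - 462} + \frac{35801}{43441} = \frac{0^{2}}{167 - 462} + 35801 \cdot \frac{1}{43441} = \frac{0}{-295} + \frac{35801}{43441} = 0 \left(- \frac{1}{295}\right) + \frac{35801}{43441} = 0 + \frac{35801}{43441} = \frac{35801}{43441}$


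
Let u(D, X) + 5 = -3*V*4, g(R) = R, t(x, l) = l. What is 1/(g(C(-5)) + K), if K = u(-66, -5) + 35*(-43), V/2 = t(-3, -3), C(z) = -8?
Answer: -1/1446 ≈ -0.00069156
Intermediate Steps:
V = -6 (V = 2*(-3) = -6)
u(D, X) = 67 (u(D, X) = -5 - 3*(-6)*4 = -5 + 18*4 = -5 + 72 = 67)
K = -1438 (K = 67 + 35*(-43) = 67 - 1505 = -1438)
1/(g(C(-5)) + K) = 1/(-8 - 1438) = 1/(-1446) = -1/1446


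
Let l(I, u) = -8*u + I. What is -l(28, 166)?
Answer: 1300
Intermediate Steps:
l(I, u) = I - 8*u
-l(28, 166) = -(28 - 8*166) = -(28 - 1328) = -1*(-1300) = 1300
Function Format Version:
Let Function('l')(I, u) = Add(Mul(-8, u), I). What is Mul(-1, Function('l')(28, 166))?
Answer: 1300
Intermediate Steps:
Function('l')(I, u) = Add(I, Mul(-8, u))
Mul(-1, Function('l')(28, 166)) = Mul(-1, Add(28, Mul(-8, 166))) = Mul(-1, Add(28, -1328)) = Mul(-1, -1300) = 1300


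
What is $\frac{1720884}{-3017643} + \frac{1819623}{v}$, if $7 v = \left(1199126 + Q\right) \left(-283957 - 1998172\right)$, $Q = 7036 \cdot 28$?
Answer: $- \frac{609227396661589883}{1068298561277630322} \approx -0.57028$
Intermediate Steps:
$Q = 197008$
$v = - \frac{3186157889286}{7}$ ($v = \frac{\left(1199126 + 197008\right) \left(-283957 - 1998172\right)}{7} = \frac{1396134 \left(-2282129\right)}{7} = \frac{1}{7} \left(-3186157889286\right) = - \frac{3186157889286}{7} \approx -4.5517 \cdot 10^{11}$)
$\frac{1720884}{-3017643} + \frac{1819623}{v} = \frac{1720884}{-3017643} + \frac{1819623}{- \frac{3186157889286}{7}} = 1720884 \left(- \frac{1}{3017643}\right) + 1819623 \left(- \frac{7}{3186157889286}\right) = - \frac{573628}{1005881} - \frac{4245787}{1062052629762} = - \frac{609227396661589883}{1068298561277630322}$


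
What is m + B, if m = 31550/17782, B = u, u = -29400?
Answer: -261379625/8891 ≈ -29398.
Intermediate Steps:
B = -29400
m = 15775/8891 (m = 31550*(1/17782) = 15775/8891 ≈ 1.7743)
m + B = 15775/8891 - 29400 = -261379625/8891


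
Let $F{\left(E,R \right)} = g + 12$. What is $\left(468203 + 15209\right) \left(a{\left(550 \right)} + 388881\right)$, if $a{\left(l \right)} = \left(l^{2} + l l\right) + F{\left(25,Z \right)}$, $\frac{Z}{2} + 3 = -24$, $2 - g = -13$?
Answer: $480467054096$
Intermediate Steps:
$g = 15$ ($g = 2 - -13 = 2 + 13 = 15$)
$Z = -54$ ($Z = -6 + 2 \left(-24\right) = -6 - 48 = -54$)
$F{\left(E,R \right)} = 27$ ($F{\left(E,R \right)} = 15 + 12 = 27$)
$a{\left(l \right)} = 27 + 2 l^{2}$ ($a{\left(l \right)} = \left(l^{2} + l l\right) + 27 = \left(l^{2} + l^{2}\right) + 27 = 2 l^{2} + 27 = 27 + 2 l^{2}$)
$\left(468203 + 15209\right) \left(a{\left(550 \right)} + 388881\right) = \left(468203 + 15209\right) \left(\left(27 + 2 \cdot 550^{2}\right) + 388881\right) = 483412 \left(\left(27 + 2 \cdot 302500\right) + 388881\right) = 483412 \left(\left(27 + 605000\right) + 388881\right) = 483412 \left(605027 + 388881\right) = 483412 \cdot 993908 = 480467054096$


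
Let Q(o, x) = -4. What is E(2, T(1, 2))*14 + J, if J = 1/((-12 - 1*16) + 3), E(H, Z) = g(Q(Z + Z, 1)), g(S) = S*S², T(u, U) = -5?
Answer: -22401/25 ≈ -896.04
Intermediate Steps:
g(S) = S³
E(H, Z) = -64 (E(H, Z) = (-4)³ = -64)
J = -1/25 (J = 1/((-12 - 16) + 3) = 1/(-28 + 3) = 1/(-25) = -1/25 ≈ -0.040000)
E(2, T(1, 2))*14 + J = -64*14 - 1/25 = -896 - 1/25 = -22401/25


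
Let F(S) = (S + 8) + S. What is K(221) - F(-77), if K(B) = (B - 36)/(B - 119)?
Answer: 15077/102 ≈ 147.81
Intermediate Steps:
F(S) = 8 + 2*S (F(S) = (8 + S) + S = 8 + 2*S)
K(B) = (-36 + B)/(-119 + B)
K(221) - F(-77) = (-36 + 221)/(-119 + 221) - (8 + 2*(-77)) = 185/102 - (8 - 154) = (1/102)*185 - 1*(-146) = 185/102 + 146 = 15077/102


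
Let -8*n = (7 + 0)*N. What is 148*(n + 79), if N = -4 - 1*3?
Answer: 25197/2 ≈ 12599.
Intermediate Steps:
N = -7 (N = -4 - 3 = -7)
n = 49/8 (n = -(7 + 0)*(-7)/8 = -7*(-7)/8 = -⅛*(-49) = 49/8 ≈ 6.1250)
148*(n + 79) = 148*(49/8 + 79) = 148*(681/8) = 25197/2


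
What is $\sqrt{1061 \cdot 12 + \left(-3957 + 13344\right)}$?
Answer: $\sqrt{22119} \approx 148.72$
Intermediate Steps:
$\sqrt{1061 \cdot 12 + \left(-3957 + 13344\right)} = \sqrt{12732 + 9387} = \sqrt{22119}$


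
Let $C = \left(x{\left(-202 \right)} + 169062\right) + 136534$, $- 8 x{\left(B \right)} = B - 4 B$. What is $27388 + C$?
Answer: $\frac{1331633}{4} \approx 3.3291 \cdot 10^{5}$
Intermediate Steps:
$x{\left(B \right)} = \frac{3 B}{8}$ ($x{\left(B \right)} = - \frac{B - 4 B}{8} = - \frac{\left(-3\right) B}{8} = \frac{3 B}{8}$)
$C = \frac{1222081}{4}$ ($C = \left(\frac{3}{8} \left(-202\right) + 169062\right) + 136534 = \left(- \frac{303}{4} + 169062\right) + 136534 = \frac{675945}{4} + 136534 = \frac{1222081}{4} \approx 3.0552 \cdot 10^{5}$)
$27388 + C = 27388 + \frac{1222081}{4} = \frac{1331633}{4}$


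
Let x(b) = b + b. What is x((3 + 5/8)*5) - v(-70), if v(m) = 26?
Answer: 41/4 ≈ 10.250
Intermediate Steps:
x(b) = 2*b
x((3 + 5/8)*5) - v(-70) = 2*((3 + 5/8)*5) - 1*26 = 2*((3 + 5*(⅛))*5) - 26 = 2*((3 + 5/8)*5) - 26 = 2*((29/8)*5) - 26 = 2*(145/8) - 26 = 145/4 - 26 = 41/4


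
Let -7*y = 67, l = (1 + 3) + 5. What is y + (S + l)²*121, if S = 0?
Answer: 68540/7 ≈ 9791.4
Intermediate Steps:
l = 9 (l = 4 + 5 = 9)
y = -67/7 (y = -⅐*67 = -67/7 ≈ -9.5714)
y + (S + l)²*121 = -67/7 + (0 + 9)²*121 = -67/7 + 9²*121 = -67/7 + 81*121 = -67/7 + 9801 = 68540/7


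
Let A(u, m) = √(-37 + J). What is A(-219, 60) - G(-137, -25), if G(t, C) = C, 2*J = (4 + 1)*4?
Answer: 25 + 3*I*√3 ≈ 25.0 + 5.1962*I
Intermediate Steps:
J = 10 (J = ((4 + 1)*4)/2 = (5*4)/2 = (½)*20 = 10)
A(u, m) = 3*I*√3 (A(u, m) = √(-37 + 10) = √(-27) = 3*I*√3)
A(-219, 60) - G(-137, -25) = 3*I*√3 - 1*(-25) = 3*I*√3 + 25 = 25 + 3*I*√3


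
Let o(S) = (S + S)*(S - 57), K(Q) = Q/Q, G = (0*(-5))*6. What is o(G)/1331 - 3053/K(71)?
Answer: -3053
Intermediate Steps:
G = 0 (G = 0*6 = 0)
K(Q) = 1
o(S) = 2*S*(-57 + S) (o(S) = (2*S)*(-57 + S) = 2*S*(-57 + S))
o(G)/1331 - 3053/K(71) = (2*0*(-57 + 0))/1331 - 3053/1 = (2*0*(-57))*(1/1331) - 3053*1 = 0*(1/1331) - 3053 = 0 - 3053 = -3053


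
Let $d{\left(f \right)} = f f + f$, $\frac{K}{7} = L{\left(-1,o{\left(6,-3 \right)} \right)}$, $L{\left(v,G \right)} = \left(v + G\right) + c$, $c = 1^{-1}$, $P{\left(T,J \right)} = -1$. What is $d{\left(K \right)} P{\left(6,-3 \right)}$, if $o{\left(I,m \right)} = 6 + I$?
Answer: $-7140$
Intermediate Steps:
$c = 1$
$L{\left(v,G \right)} = 1 + G + v$ ($L{\left(v,G \right)} = \left(v + G\right) + 1 = \left(G + v\right) + 1 = 1 + G + v$)
$K = 84$ ($K = 7 \left(1 + \left(6 + 6\right) - 1\right) = 7 \left(1 + 12 - 1\right) = 7 \cdot 12 = 84$)
$d{\left(f \right)} = f + f^{2}$ ($d{\left(f \right)} = f^{2} + f = f + f^{2}$)
$d{\left(K \right)} P{\left(6,-3 \right)} = 84 \left(1 + 84\right) \left(-1\right) = 84 \cdot 85 \left(-1\right) = 7140 \left(-1\right) = -7140$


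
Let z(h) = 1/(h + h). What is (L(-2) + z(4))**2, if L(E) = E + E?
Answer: 961/64 ≈ 15.016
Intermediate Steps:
z(h) = 1/(2*h)
L(E) = 2*E
(L(-2) + z(4))**2 = (2*(-2) + (1/2)/4)**2 = (-4 + (1/2)*(1/4))**2 = (-4 + 1/8)**2 = (-31/8)**2 = 961/64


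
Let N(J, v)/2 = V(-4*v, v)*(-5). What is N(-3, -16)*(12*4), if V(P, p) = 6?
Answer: -2880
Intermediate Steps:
N(J, v) = -60 (N(J, v) = 2*(6*(-5)) = 2*(-30) = -60)
N(-3, -16)*(12*4) = -720*4 = -60*48 = -2880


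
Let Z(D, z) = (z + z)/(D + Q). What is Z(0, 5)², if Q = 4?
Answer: 25/4 ≈ 6.2500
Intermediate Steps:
Z(D, z) = 2*z/(4 + D) (Z(D, z) = (z + z)/(D + 4) = (2*z)/(4 + D) = 2*z/(4 + D))
Z(0, 5)² = (2*5/(4 + 0))² = (2*5/4)² = (2*5*(¼))² = (5/2)² = 25/4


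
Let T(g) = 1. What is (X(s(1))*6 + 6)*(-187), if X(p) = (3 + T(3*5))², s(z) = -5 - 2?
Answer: -19074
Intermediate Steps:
s(z) = -7
X(p) = 16 (X(p) = (3 + 1)² = 4² = 16)
(X(s(1))*6 + 6)*(-187) = (16*6 + 6)*(-187) = (96 + 6)*(-187) = 102*(-187) = -19074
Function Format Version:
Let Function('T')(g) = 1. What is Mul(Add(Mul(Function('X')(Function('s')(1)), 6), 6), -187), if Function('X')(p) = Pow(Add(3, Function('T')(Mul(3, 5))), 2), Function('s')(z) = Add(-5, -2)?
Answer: -19074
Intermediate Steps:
Function('s')(z) = -7
Function('X')(p) = 16 (Function('X')(p) = Pow(Add(3, 1), 2) = Pow(4, 2) = 16)
Mul(Add(Mul(Function('X')(Function('s')(1)), 6), 6), -187) = Mul(Add(Mul(16, 6), 6), -187) = Mul(Add(96, 6), -187) = Mul(102, -187) = -19074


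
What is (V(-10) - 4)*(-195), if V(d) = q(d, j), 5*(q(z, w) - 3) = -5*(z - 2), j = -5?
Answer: -2145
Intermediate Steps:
q(z, w) = 5 - z (q(z, w) = 3 + (-5*(z - 2))/5 = 3 + (-5*(-2 + z))/5 = 3 + (10 - 5*z)/5 = 3 + (2 - z) = 5 - z)
V(d) = 5 - d
(V(-10) - 4)*(-195) = ((5 - 1*(-10)) - 4)*(-195) = ((5 + 10) - 4)*(-195) = (15 - 4)*(-195) = 11*(-195) = -2145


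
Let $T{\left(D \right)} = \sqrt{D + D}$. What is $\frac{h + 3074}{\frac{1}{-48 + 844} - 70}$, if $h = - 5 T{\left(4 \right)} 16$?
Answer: $- \frac{2446904}{55719} + \frac{127360 \sqrt{2}}{55719} \approx -40.683$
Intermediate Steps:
$T{\left(D \right)} = \sqrt{2} \sqrt{D}$ ($T{\left(D \right)} = \sqrt{2 D} = \sqrt{2} \sqrt{D}$)
$h = - 160 \sqrt{2}$ ($h = - 5 \sqrt{2} \sqrt{4} \cdot 16 = - 5 \sqrt{2} \cdot 2 \cdot 16 = - 5 \cdot 2 \sqrt{2} \cdot 16 = - 10 \sqrt{2} \cdot 16 = - 160 \sqrt{2} \approx -226.27$)
$\frac{h + 3074}{\frac{1}{-48 + 844} - 70} = \frac{- 160 \sqrt{2} + 3074}{\frac{1}{-48 + 844} - 70} = \frac{3074 - 160 \sqrt{2}}{\frac{1}{796} - 70} = \frac{3074 - 160 \sqrt{2}}{- \frac{55719}{796}} = \left(3074 - 160 \sqrt{2}\right) \left(- \frac{796}{55719}\right) = - \frac{2446904}{55719} + \frac{127360 \sqrt{2}}{55719}$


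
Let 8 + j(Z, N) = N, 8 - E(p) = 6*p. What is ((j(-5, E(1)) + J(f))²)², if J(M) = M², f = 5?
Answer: 130321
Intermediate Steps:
E(p) = 8 - 6*p
j(Z, N) = -8 + N
((j(-5, E(1)) + J(f))²)² = (((-8 + (8 - 6*1)) + 5²)²)² = (((-8 + (8 - 6)) + 25)²)² = (((-8 + 2) + 25)²)² = ((-6 + 25)²)² = (19²)² = 361² = 130321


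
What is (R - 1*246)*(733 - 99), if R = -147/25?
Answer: -3992298/25 ≈ -1.5969e+5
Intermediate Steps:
R = -147/25 (R = -147*1/25 = -147/25 ≈ -5.8800)
(R - 1*246)*(733 - 99) = (-147/25 - 1*246)*(733 - 99) = (-147/25 - 246)*634 = -6297/25*634 = -3992298/25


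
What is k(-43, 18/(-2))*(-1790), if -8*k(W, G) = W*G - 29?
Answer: 160205/2 ≈ 80103.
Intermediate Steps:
k(W, G) = 29/8 - G*W/8 (k(W, G) = -(W*G - 29)/8 = -(G*W - 29)/8 = -(-29 + G*W)/8 = 29/8 - G*W/8)
k(-43, 18/(-2))*(-1790) = (29/8 - ⅛*18/(-2)*(-43))*(-1790) = (29/8 - ⅛*18*(-½)*(-43))*(-1790) = (29/8 - ⅛*(-9)*(-43))*(-1790) = (29/8 - 387/8)*(-1790) = -179/4*(-1790) = 160205/2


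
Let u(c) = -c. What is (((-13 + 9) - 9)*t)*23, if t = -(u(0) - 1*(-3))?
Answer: 897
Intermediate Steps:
t = -3 (t = -(-1*0 - 1*(-3)) = -(0 + 3) = -1*3 = -3)
(((-13 + 9) - 9)*t)*23 = (((-13 + 9) - 9)*(-3))*23 = ((-4 - 9)*(-3))*23 = -13*(-3)*23 = 39*23 = 897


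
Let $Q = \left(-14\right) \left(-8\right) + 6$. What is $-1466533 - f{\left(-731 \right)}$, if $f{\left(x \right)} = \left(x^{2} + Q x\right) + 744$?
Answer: $-1915380$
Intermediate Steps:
$Q = 118$ ($Q = 112 + 6 = 118$)
$f{\left(x \right)} = 744 + x^{2} + 118 x$ ($f{\left(x \right)} = \left(x^{2} + 118 x\right) + 744 = 744 + x^{2} + 118 x$)
$-1466533 - f{\left(-731 \right)} = -1466533 - \left(744 + \left(-731\right)^{2} + 118 \left(-731\right)\right) = -1466533 - \left(744 + 534361 - 86258\right) = -1466533 - 448847 = -1915380$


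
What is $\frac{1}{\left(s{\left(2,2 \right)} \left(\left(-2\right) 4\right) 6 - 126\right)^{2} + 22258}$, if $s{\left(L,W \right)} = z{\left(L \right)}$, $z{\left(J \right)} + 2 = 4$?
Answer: $\frac{1}{71542} \approx 1.3978 \cdot 10^{-5}$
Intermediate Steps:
$z{\left(J \right)} = 2$ ($z{\left(J \right)} = -2 + 4 = 2$)
$s{\left(L,W \right)} = 2$
$\frac{1}{\left(s{\left(2,2 \right)} \left(\left(-2\right) 4\right) 6 - 126\right)^{2} + 22258} = \frac{1}{\left(2 \left(\left(-2\right) 4\right) 6 - 126\right)^{2} + 22258} = \frac{1}{\left(2 \left(-8\right) 6 - 126\right)^{2} + 22258} = \frac{1}{\left(\left(-16\right) 6 - 126\right)^{2} + 22258} = \frac{1}{\left(-96 - 126\right)^{2} + 22258} = \frac{1}{\left(-222\right)^{2} + 22258} = \frac{1}{49284 + 22258} = \frac{1}{71542}$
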